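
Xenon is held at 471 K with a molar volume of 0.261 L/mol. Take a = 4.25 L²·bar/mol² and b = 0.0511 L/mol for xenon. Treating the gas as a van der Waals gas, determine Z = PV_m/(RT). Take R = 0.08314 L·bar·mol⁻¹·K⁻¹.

Z ≈ 0.8276

P = RT/(V_m − b) − a/V_m² = (0.08314)(471)/(0.261 − 0.0511) − 4.25/(0.261)²
  = 39.159/0.20990 − 62.389 = 186.56 − 62.389 = 124.17 bar
Z = PV_m/(RT) = (124.17)(0.261)/((0.08314)(471)) = 32.408/39.159 = 0.8276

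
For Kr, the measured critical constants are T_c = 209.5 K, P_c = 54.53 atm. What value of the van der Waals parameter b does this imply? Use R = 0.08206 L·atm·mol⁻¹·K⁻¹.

From T_c = 8a/(27Rb) and P_c = a/(27b²): b = R T_c/(8 P_c).
b = (0.08206)(209.5)/(8×54.53) = 17.192/436.24 = 0.03941 L/mol

b ≈ 0.03941 L/mol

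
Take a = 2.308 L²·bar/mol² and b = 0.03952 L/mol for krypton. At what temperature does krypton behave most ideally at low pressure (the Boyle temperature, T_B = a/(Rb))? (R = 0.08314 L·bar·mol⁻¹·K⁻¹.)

T_B ≈ 702.4 K

For a van der Waals gas the second virial coefficient B₂ = b − a/(RT) vanishes at T_B = a/(Rb).
T_B = 2.308/(0.08314×0.03952) = 2.308/0.0032857 = 702.4 K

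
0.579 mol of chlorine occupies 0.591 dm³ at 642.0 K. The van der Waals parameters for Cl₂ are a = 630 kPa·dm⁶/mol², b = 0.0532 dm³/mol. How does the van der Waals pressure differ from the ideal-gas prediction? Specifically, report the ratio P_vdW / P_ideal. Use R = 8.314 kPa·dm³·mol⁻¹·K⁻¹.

Ideal: P_ideal = nRT/V = (0.579)(8.314)(642.0)/0.591 = 5229.21 kPa
vdW: P = nRT/(V − nb) − a n²/V² = 3090.46/0.560197 − 211.202/0.349281 = 5516.74 − 604.676 = 4912.06 kPa
Ratio = 4912.06/5229.21 = 0.9394

P_vdW / P_ideal ≈ 0.9394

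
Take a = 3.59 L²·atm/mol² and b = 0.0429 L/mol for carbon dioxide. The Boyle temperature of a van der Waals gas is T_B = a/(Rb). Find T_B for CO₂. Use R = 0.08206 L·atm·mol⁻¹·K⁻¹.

For a van der Waals gas the second virial coefficient B₂ = b − a/(RT) vanishes at T_B = a/(Rb).
T_B = 3.59/(0.08206×0.0429) = 3.59/0.0035204 = 1020 K

T_B ≈ 1020 K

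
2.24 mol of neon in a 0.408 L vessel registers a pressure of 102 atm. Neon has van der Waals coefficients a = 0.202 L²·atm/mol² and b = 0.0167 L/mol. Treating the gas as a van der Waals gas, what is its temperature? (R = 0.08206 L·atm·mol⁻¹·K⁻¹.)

T ≈ 217.9 K

T = (P + a n²/V²)(V − nb)/(nR)
P + a n²/V² = 102 + (0.202)(2.24)²/(0.408)² = 108.09 atm
V − nb = 0.408 − (2.24)(0.0167) = 0.37059 L
T = (108.09)(0.37059)/((2.24)(0.08206)) = 217.9 K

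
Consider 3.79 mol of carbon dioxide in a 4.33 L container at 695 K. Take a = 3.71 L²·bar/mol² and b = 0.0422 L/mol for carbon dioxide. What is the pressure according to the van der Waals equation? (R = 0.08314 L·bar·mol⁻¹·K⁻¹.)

P = nRT/(V − nb) − a n²/V²
nRT/(V − nb) = (3.79)(0.08314)(695)/(4.33 − 3.79×0.0422) = 218.99/4.1701 = 52.514 bar
a n²/V² = (3.71)(3.79)²/(4.33)² = 2.8423 bar
P = 52.514 − 2.8423 = 49.67 bar

P ≈ 49.67 bar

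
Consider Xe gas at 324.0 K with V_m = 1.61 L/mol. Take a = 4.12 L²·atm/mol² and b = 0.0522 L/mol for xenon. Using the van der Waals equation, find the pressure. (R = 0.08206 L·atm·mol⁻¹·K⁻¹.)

P = RT/(V_m − b) − a/V_m²
RT/(V_m − b) = (0.08206)(324.0)/(1.61 − 0.0522) = 26.587/1.5578 = 17.067 atm
a/V_m² = 4.12/(1.61)² = 1.5894 atm
P = 17.067 − 1.5894 = 15.48 atm

P ≈ 15.48 atm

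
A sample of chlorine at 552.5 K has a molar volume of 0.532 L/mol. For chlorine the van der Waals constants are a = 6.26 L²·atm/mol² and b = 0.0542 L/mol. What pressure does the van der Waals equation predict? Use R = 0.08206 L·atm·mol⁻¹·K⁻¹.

P ≈ 72.77 atm

P = RT/(V_m − b) − a/V_m²
RT/(V_m − b) = (0.08206)(552.5)/(0.532 − 0.0542) = 45.338/0.47780 = 94.889 atm
a/V_m² = 6.26/(0.532)² = 22.118 atm
P = 94.889 − 22.118 = 72.77 atm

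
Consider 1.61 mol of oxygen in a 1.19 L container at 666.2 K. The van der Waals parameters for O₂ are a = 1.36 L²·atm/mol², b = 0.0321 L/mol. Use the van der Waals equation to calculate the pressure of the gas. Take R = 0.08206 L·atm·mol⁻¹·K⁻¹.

P = nRT/(V − nb) − a n²/V²
nRT/(V − nb) = (1.61)(0.08206)(666.2)/(1.19 − 1.61×0.0321) = 88.016/1.1383 = 77.322 atm
a n²/V² = (1.36)(1.61)²/(1.19)² = 2.4894 atm
P = 77.322 − 2.4894 = 74.83 atm

P ≈ 74.83 atm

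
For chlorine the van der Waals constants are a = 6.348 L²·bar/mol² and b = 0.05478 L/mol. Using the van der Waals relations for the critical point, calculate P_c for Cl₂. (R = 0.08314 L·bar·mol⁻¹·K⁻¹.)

P_c ≈ 78.35 bar

For a van der Waals gas, P_c = a/(27b²).
P_c = 6.348/(27×(0.05478)²) = 6.348/0.081023 = 78.35 bar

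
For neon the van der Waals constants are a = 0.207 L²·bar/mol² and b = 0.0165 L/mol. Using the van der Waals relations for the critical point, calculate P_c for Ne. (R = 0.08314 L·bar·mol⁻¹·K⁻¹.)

For a van der Waals gas, P_c = a/(27b²).
P_c = 0.207/(27×(0.0165)²) = 0.207/0.0073508 = 28.16 bar

P_c ≈ 28.16 bar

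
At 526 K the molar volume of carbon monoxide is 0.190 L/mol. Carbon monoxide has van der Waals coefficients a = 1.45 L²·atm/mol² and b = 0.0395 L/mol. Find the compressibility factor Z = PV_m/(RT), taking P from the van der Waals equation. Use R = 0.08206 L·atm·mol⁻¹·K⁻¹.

P = RT/(V_m − b) − a/V_m² = (0.08206)(526)/(0.190 − 0.0395) − 1.45/(0.190)²
  = 43.164/0.15050 − 40.166 = 286.80 − 40.166 = 246.63 atm
Z = PV_m/(RT) = (246.63)(0.190)/((0.08206)(526)) = 46.860/43.164 = 1.086

Z ≈ 1.086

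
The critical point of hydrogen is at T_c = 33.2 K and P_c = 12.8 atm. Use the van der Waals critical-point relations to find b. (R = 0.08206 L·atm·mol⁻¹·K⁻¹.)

From T_c = 8a/(27Rb) and P_c = a/(27b²): b = R T_c/(8 P_c).
b = (0.08206)(33.2)/(8×12.8) = 2.7244/102.40 = 0.02661 L/mol

b ≈ 0.02661 L/mol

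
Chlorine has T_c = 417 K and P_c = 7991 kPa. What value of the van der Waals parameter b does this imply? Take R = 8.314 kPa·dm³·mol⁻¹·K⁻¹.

From T_c = 8a/(27Rb) and P_c = a/(27b²): b = R T_c/(8 P_c).
b = (8.314)(417)/(8×7991) = 3466.9/63928 = 0.05423 dm³/mol

b ≈ 0.05423 dm³/mol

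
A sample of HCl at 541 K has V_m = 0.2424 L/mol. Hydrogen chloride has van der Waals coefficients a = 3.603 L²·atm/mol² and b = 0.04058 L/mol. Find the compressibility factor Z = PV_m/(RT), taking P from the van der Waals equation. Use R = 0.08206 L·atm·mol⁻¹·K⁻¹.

Z ≈ 0.8663

P = RT/(V_m − b) − a/V_m² = (0.08206)(541)/(0.2424 − 0.04058) − 3.603/(0.2424)²
  = 44.394/0.20182 − 61.320 = 219.97 − 61.320 = 158.65 atm
Z = PV_m/(RT) = (158.65)(0.2424)/((0.08206)(541)) = 38.457/44.394 = 0.8663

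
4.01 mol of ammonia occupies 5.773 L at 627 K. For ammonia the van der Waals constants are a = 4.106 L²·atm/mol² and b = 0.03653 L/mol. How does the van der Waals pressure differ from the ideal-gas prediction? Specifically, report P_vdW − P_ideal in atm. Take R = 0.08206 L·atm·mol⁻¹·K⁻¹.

Ideal: P_ideal = nRT/V = (4.01)(0.08206)(627)/5.773 = 35.7390 atm
vdW: P = nRT/(V − nb) − a n²/V² = 206.321/5.62651 − 66.0249/33.3275 = 36.6694 − 1.98109 = 34.6883 atm
ΔP = 34.6883 − 35.7390 = -1.051 atm

ΔP ≈ -1.051 atm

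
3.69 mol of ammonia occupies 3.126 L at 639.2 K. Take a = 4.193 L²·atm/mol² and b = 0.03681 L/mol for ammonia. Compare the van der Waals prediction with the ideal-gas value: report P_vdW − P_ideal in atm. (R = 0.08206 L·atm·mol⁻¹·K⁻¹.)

ΔP ≈ -3.030 atm

Ideal: P_ideal = nRT/V = (3.69)(0.08206)(639.2)/3.126 = 61.9164 atm
vdW: P = nRT/(V − nb) − a n²/V² = 193.551/2.99017 − 57.0923/9.77188 = 64.7291 − 5.84251 = 58.8866 atm
ΔP = 58.8866 − 61.9164 = -3.030 atm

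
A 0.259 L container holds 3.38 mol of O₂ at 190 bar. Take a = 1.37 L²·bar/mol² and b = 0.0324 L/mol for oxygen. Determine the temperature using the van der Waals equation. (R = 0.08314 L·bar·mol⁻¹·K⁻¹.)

T = (P + a n²/V²)(V − nb)/(nR)
P + a n²/V² = 190 + (1.37)(3.38)²/(0.259)² = 423.32 bar
V − nb = 0.259 − (3.38)(0.0324) = 0.14949 L
T = (423.32)(0.14949)/((3.38)(0.08314)) = 225.2 K

T ≈ 225.2 K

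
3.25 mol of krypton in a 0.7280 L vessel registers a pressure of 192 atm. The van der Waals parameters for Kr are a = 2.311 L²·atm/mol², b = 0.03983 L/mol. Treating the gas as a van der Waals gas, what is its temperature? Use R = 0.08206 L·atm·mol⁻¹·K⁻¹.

T ≈ 534.3 K

T = (P + a n²/V²)(V − nb)/(nR)
P + a n²/V² = 192 + (2.311)(3.25)²/(0.7280)² = 238.06 atm
V − nb = 0.7280 − (3.25)(0.03983) = 0.59855 L
T = (238.06)(0.59855)/((3.25)(0.08206)) = 534.3 K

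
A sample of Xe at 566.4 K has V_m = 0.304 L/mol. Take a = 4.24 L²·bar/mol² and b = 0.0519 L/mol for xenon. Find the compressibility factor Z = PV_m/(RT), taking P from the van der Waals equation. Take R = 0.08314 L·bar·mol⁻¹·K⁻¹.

P = RT/(V_m − b) − a/V_m² = (0.08314)(566.4)/(0.304 − 0.0519) − 4.24/(0.304)²
  = 47.090/0.25210 − 45.880 = 186.79 − 45.880 = 140.91 bar
Z = PV_m/(RT) = (140.91)(0.304)/((0.08314)(566.4)) = 42.837/47.090 = 0.9097

Z ≈ 0.9097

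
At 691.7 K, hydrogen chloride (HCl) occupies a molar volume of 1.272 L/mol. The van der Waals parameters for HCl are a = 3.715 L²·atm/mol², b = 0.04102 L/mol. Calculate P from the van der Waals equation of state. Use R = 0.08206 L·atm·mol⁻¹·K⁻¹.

P = RT/(V_m − b) − a/V_m²
RT/(V_m − b) = (0.08206)(691.7)/(1.272 − 0.04102) = 56.761/1.2310 = 46.110 atm
a/V_m² = 3.715/(1.272)² = 2.2961 atm
P = 46.110 − 2.2961 = 43.81 atm

P ≈ 43.81 atm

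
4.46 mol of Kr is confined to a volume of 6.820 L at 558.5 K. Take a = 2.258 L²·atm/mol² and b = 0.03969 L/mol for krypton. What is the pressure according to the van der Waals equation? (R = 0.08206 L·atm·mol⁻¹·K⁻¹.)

P = nRT/(V − nb) − a n²/V²
nRT/(V − nb) = (4.46)(0.08206)(558.5)/(6.820 − 4.46×0.03969) = 204.40/6.6430 = 30.769 atm
a n²/V² = (2.258)(4.46)²/(6.820)² = 0.96566 atm
P = 30.769 − 0.96566 = 29.80 atm

P ≈ 29.80 atm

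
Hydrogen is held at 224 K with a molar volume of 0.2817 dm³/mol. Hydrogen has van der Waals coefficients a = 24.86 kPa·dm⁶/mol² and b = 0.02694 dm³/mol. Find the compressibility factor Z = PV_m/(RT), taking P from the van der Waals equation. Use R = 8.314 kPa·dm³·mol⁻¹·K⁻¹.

Z ≈ 1.058

P = RT/(V_m − b) − a/V_m² = (8.314)(224)/(0.2817 − 0.02694) − 24.86/(0.2817)²
  = 1862.3/0.25476 − 313.28 = 7310.0 − 313.28 = 6996.7 kPa
Z = PV_m/(RT) = (6996.7)(0.2817)/((8.314)(224)) = 1971.0/1862.3 = 1.058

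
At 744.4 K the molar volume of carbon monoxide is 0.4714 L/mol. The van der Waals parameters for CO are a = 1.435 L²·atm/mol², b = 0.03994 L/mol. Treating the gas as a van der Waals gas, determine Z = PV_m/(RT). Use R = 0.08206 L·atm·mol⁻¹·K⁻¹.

P = RT/(V_m − b) − a/V_m² = (0.08206)(744.4)/(0.4714 − 0.03994) − 1.435/(0.4714)²
  = 61.085/0.43146 − 6.4576 = 141.58 − 6.4576 = 135.12 atm
Z = PV_m/(RT) = (135.12)(0.4714)/((0.08206)(744.4)) = 63.696/61.085 = 1.043

Z ≈ 1.043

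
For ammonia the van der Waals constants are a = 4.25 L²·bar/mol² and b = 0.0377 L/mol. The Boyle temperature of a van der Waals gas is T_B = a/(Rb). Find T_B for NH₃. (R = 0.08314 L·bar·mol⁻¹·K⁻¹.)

For a van der Waals gas the second virial coefficient B₂ = b − a/(RT) vanishes at T_B = a/(Rb).
T_B = 4.25/(0.08314×0.0377) = 4.25/0.0031344 = 1356 K

T_B ≈ 1356 K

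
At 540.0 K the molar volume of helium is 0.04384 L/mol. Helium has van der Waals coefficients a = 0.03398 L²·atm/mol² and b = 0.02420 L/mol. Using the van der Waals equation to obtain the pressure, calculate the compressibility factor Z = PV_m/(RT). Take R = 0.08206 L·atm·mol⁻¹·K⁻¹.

P = RT/(V_m − b) − a/V_m² = (0.08206)(540.0)/(0.04384 − 0.02420) − 0.03398/(0.04384)²
  = 44.312/0.019640 − 17.680 = 2256.2 − 17.680 = 2238.5 atm
Z = PV_m/(RT) = (2238.5)(0.04384)/((0.08206)(540.0)) = 98.136/44.312 = 2.215

Z ≈ 2.215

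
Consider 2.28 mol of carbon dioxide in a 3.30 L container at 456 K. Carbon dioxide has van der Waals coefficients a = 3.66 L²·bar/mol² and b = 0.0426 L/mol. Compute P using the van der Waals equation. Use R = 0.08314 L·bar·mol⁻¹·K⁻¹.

P ≈ 25.24 bar

P = nRT/(V − nb) − a n²/V²
nRT/(V − nb) = (2.28)(0.08314)(456)/(3.30 − 2.28×0.0426) = 86.439/3.2029 = 26.988 bar
a n²/V² = (3.66)(2.28)²/(3.30)² = 1.7471 bar
P = 26.988 − 1.7471 = 25.24 bar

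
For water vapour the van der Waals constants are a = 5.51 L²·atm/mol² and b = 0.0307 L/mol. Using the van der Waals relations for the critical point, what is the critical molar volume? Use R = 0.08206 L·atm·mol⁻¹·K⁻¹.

V_m,c ≈ 0.09210 L/mol

For a van der Waals gas, V_m,c = 3b.
V_m,c = 3×0.0307 = 0.09210 L/mol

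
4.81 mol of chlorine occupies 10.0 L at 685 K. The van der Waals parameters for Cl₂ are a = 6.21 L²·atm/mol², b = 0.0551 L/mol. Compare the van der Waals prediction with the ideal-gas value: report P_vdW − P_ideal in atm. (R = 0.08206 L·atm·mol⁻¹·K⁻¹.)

ΔP ≈ -0.701 atm

Ideal: P_ideal = nRT/V = (4.81)(0.08206)(685)/10.0 = 27.0375 atm
vdW: P = nRT/(V − nb) − a n²/V² = 270.375/9.73497 − 143.675/100.000 = 27.7736 − 1.43675 = 26.3369 atm
ΔP = 26.3369 − 27.0375 = -0.701 atm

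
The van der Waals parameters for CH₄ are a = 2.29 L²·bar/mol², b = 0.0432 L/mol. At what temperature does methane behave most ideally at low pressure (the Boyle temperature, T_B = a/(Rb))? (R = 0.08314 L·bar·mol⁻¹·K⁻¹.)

T_B ≈ 637.6 K

For a van der Waals gas the second virial coefficient B₂ = b − a/(RT) vanishes at T_B = a/(Rb).
T_B = 2.29/(0.08314×0.0432) = 2.29/0.0035916 = 637.6 K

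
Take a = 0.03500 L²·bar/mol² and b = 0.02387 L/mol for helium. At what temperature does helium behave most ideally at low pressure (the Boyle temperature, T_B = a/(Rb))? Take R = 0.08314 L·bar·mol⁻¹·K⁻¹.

T_B ≈ 17.64 K

For a van der Waals gas the second virial coefficient B₂ = b − a/(RT) vanishes at T_B = a/(Rb).
T_B = 0.03500/(0.08314×0.02387) = 0.03500/0.0019846 = 17.64 K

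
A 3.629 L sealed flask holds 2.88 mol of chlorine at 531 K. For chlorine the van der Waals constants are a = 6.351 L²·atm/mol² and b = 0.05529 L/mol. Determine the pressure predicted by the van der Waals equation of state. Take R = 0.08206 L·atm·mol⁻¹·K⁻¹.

P ≈ 32.17 atm

P = nRT/(V − nb) − a n²/V²
nRT/(V − nb) = (2.88)(0.08206)(531)/(3.629 − 2.88×0.05529) = 125.49/3.4698 = 36.166 atm
a n²/V² = (6.351)(2.88)²/(3.629)² = 3.9999 atm
P = 36.166 − 3.9999 = 32.17 atm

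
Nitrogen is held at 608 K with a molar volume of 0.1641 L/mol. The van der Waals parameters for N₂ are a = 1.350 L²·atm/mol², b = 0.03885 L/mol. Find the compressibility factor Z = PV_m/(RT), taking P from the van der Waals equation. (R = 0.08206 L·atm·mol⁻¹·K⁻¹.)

Z ≈ 1.145

P = RT/(V_m − b) − a/V_m² = (0.08206)(608)/(0.1641 − 0.03885) − 1.350/(0.1641)²
  = 49.892/0.12525 − 50.132 = 398.34 − 50.132 = 348.21 atm
Z = PV_m/(RT) = (348.21)(0.1641)/((0.08206)(608)) = 57.141/49.892 = 1.145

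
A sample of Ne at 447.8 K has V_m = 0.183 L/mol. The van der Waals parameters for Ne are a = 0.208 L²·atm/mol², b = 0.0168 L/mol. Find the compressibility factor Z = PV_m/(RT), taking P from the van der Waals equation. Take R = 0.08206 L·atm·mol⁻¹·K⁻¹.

Z ≈ 1.070

P = RT/(V_m − b) − a/V_m² = (0.08206)(447.8)/(0.183 − 0.0168) − 0.208/(0.183)²
  = 36.746/0.16620 − 6.2110 = 221.10 − 6.2110 = 214.89 atm
Z = PV_m/(RT) = (214.89)(0.183)/((0.08206)(447.8)) = 39.325/36.746 = 1.070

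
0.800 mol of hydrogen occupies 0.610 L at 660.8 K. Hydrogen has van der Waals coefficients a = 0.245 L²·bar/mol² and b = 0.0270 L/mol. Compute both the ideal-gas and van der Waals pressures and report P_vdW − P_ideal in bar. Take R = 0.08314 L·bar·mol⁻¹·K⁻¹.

Ideal: P_ideal = nRT/V = (0.800)(0.08314)(660.8)/0.610 = 72.0510 bar
vdW: P = nRT/(V − nb) − a n²/V² = 43.9511/0.588400 − 0.156800/0.372100 = 74.6960 − 0.421392 = 74.2746 bar
ΔP = 74.2746 − 72.0510 = 2.224 bar

ΔP ≈ 2.224 bar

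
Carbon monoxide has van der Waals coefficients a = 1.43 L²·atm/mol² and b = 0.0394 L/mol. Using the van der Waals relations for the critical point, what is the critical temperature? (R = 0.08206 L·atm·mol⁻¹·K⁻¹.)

For a van der Waals gas, T_c = 8a/(27Rb).
T_c = 8×1.43/(27×0.08206×0.0394) = 11.440/0.087295 = 131.0 K

T_c ≈ 131.0 K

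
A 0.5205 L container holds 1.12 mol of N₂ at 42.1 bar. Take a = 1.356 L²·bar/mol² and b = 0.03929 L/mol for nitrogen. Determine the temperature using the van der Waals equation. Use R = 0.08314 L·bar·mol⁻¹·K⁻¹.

T ≈ 247.6 K

T = (P + a n²/V²)(V − nb)/(nR)
P + a n²/V² = 42.1 + (1.356)(1.12)²/(0.5205)² = 48.378 bar
V − nb = 0.5205 − (1.12)(0.03929) = 0.47650 L
T = (48.378)(0.47650)/((1.12)(0.08314)) = 247.6 K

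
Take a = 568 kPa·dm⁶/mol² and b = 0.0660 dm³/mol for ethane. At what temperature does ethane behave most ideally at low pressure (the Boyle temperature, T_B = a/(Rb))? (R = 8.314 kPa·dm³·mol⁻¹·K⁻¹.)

T_B ≈ 1035 K

For a van der Waals gas the second virial coefficient B₂ = b − a/(RT) vanishes at T_B = a/(Rb).
T_B = 568/(8.314×0.0660) = 568/0.54872 = 1035 K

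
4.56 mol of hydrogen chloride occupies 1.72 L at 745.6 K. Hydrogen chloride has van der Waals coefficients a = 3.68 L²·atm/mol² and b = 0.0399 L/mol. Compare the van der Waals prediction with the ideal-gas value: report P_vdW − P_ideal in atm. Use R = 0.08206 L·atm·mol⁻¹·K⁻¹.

Ideal: P_ideal = nRT/V = (4.56)(0.08206)(745.6)/1.72 = 162.209 atm
vdW: P = nRT/(V − nb) − a n²/V² = 278.999/1.53806 − 76.5204/2.95840 = 181.397 − 25.8655 = 155.532 atm
ΔP = 155.532 − 162.209 = -6.68 atm

ΔP ≈ -6.68 atm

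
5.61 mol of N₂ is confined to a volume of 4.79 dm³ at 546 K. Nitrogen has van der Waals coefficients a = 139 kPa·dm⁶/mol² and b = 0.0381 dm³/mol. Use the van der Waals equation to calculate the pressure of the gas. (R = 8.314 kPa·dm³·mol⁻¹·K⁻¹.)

P = nRT/(V − nb) − a n²/V²
nRT/(V − nb) = (5.61)(8.314)(546)/(4.79 − 5.61×0.0381) = 25466/4.5763 = 5564.8 kPa
a n²/V² = (139)(5.61)²/(4.79)² = 190.66 kPa
P = 5564.8 − 190.66 = 5374 kPa

P ≈ 5374 kPa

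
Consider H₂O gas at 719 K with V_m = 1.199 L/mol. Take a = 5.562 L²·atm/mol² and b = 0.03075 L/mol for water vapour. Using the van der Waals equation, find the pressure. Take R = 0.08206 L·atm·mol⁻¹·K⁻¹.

P ≈ 46.63 atm

P = RT/(V_m − b) − a/V_m²
RT/(V_m − b) = (0.08206)(719)/(1.199 − 0.03075) = 59.001/1.1683 = 50.502 atm
a/V_m² = 5.562/(1.199)² = 3.8689 atm
P = 50.502 − 3.8689 = 46.63 atm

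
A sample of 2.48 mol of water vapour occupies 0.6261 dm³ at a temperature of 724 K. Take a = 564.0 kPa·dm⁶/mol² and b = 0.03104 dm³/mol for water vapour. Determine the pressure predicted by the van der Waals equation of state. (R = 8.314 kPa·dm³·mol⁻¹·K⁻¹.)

P = nRT/(V − nb) − a n²/V²
nRT/(V − nb) = (2.48)(8.314)(724)/(0.6261 − 2.48×0.03104) = 14928/0.54912 = 27185 kPa
a n²/V² = (564.0)(2.48)²/(0.6261)² = 8849.0 kPa
P = 27185 − 8849.0 = 18336 kPa

P ≈ 18336 kPa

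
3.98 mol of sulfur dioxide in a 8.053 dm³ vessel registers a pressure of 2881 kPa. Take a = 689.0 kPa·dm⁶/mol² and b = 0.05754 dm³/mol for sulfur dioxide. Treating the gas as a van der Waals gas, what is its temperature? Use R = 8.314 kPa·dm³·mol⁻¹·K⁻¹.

T ≈ 721.0 K

T = (P + a n²/V²)(V − nb)/(nR)
P + a n²/V² = 2881 + (689.0)(3.98)²/(8.053)² = 3049.3 kPa
V − nb = 8.053 − (3.98)(0.05754) = 7.8240 dm³
T = (3049.3)(7.8240)/((3.98)(8.314)) = 721.0 K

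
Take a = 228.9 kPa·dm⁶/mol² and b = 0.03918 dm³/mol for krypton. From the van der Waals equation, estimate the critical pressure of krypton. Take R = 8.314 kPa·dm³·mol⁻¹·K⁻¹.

P_c ≈ 5523 kPa

For a van der Waals gas, P_c = a/(27b²).
P_c = 228.9/(27×(0.03918)²) = 228.9/0.041447 = 5523 kPa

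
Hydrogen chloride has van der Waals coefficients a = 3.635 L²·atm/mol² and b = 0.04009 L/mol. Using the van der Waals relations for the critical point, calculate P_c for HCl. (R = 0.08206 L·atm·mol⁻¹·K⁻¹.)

P_c ≈ 83.77 atm

For a van der Waals gas, P_c = a/(27b²).
P_c = 3.635/(27×(0.04009)²) = 3.635/0.043395 = 83.77 atm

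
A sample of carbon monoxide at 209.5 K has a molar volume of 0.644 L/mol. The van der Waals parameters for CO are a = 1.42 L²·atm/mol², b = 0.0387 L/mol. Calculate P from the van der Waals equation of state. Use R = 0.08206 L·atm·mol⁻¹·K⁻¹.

P ≈ 24.98 atm

P = RT/(V_m − b) − a/V_m²
RT/(V_m − b) = (0.08206)(209.5)/(0.644 − 0.0387) = 17.192/0.60530 = 28.402 atm
a/V_m² = 1.42/(0.644)² = 3.4239 atm
P = 28.402 − 3.4239 = 24.98 atm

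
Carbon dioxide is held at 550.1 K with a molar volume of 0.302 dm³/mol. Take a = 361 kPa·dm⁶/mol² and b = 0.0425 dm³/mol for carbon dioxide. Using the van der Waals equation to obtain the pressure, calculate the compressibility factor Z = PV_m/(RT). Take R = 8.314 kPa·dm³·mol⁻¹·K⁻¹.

Z ≈ 0.9024

P = RT/(V_m − b) − a/V_m² = (8.314)(550.1)/(0.302 − 0.0425) − 361/(0.302)²
  = 4573.5/0.25950 − 3958.2 = 17624 − 3958.2 = 13666 kPa
Z = PV_m/(RT) = (13666)(0.302)/((8.314)(550.1)) = 4127.1/4573.5 = 0.9024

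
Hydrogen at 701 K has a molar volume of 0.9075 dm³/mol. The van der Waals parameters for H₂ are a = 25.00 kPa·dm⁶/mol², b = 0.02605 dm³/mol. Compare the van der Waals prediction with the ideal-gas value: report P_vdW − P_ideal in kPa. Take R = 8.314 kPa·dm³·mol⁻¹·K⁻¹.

ΔP ≈ 159.4 kPa

Ideal: P_ideal = RT/V_m = (8.314)(701)/0.9075 = 6422.16 kPa
vdW: P = RT/(V_m − b) − a/V_m² = 5828.11/0.881450 − 25.00/0.823556 = 6611.96 − 30.3562 = 6581.60 kPa
ΔP = 6581.60 − 6422.16 = 159.4 kPa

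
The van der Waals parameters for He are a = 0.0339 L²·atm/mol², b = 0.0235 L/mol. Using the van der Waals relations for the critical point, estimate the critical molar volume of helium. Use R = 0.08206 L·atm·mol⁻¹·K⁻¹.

V_m,c ≈ 0.07050 L/mol

For a van der Waals gas, V_m,c = 3b.
V_m,c = 3×0.0235 = 0.07050 L/mol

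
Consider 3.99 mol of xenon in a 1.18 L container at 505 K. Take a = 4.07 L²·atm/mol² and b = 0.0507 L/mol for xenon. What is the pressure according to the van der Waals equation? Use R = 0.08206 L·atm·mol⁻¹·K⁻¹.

P = nRT/(V − nb) − a n²/V²
nRT/(V − nb) = (3.99)(0.08206)(505)/(1.18 − 3.99×0.0507) = 165.35/0.97771 = 169.12 atm
a n²/V² = (4.07)(3.99)²/(1.18)² = 46.535 atm
P = 169.12 − 46.535 = 122.6 atm

P ≈ 122.6 atm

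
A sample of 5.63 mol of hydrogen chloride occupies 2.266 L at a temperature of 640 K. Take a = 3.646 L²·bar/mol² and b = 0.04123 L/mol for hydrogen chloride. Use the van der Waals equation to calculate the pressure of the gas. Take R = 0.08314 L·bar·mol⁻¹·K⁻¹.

P = nRT/(V − nb) − a n²/V²
nRT/(V − nb) = (5.63)(0.08314)(640)/(2.266 − 5.63×0.04123) = 299.57/2.0339 = 147.29 bar
a n²/V² = (3.646)(5.63)²/(2.266)² = 22.507 bar
P = 147.29 − 22.507 = 124.8 bar

P ≈ 124.8 bar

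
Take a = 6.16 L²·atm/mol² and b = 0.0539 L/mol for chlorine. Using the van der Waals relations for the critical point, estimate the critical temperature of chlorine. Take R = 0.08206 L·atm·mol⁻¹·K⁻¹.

For a van der Waals gas, T_c = 8a/(27Rb).
T_c = 8×6.16/(27×0.08206×0.0539) = 49.280/0.11942 = 412.7 K

T_c ≈ 412.7 K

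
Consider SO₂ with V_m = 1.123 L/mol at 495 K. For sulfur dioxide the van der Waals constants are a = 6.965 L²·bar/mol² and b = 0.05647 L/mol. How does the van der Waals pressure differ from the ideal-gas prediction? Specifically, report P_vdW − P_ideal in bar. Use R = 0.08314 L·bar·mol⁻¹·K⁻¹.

ΔP ≈ -3.582 bar

Ideal: P_ideal = RT/V_m = (0.08314)(495)/1.123 = 36.6467 bar
vdW: P = RT/(V_m − b) − a/V_m² = 41.1543/1.06653 − 6.965/1.26113 = 38.5871 − 5.52282 = 33.0643 bar
ΔP = 33.0643 − 36.6467 = -3.582 bar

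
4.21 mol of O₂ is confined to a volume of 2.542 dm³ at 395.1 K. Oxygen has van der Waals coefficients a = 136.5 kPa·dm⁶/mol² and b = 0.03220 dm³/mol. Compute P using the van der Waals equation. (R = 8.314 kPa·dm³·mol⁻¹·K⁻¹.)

P = nRT/(V − nb) − a n²/V²
nRT/(V − nb) = (4.21)(8.314)(395.1)/(2.542 − 4.21×0.03220) = 13829/2.4064 = 5746.8 kPa
a n²/V² = (136.5)(4.21)²/(2.542)² = 374.41 kPa
P = 5746.8 − 374.41 = 5372 kPa

P ≈ 5372 kPa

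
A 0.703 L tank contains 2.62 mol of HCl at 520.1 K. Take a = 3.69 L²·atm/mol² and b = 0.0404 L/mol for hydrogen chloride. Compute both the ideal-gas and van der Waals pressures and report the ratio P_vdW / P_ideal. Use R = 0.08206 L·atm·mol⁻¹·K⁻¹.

P_vdW / P_ideal ≈ 0.8550

Ideal: P_ideal = nRT/V = (2.62)(0.08206)(520.1)/0.703 = 159.061 atm
vdW: P = nRT/(V − nb) − a n²/V² = 111.820/0.597152 − 25.3296/0.494209 = 187.256 − 51.2528 = 136.003 atm
Ratio = 136.003/159.061 = 0.8550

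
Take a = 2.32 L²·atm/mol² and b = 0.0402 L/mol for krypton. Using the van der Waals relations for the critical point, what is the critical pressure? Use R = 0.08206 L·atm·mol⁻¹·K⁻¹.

For a van der Waals gas, P_c = a/(27b²).
P_c = 2.32/(27×(0.0402)²) = 2.32/0.043633 = 53.17 atm

P_c ≈ 53.17 atm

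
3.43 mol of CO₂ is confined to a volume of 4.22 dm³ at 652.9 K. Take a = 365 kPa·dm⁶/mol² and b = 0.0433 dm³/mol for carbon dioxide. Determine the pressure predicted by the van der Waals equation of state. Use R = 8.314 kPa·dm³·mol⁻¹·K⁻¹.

P = nRT/(V − nb) − a n²/V²
nRT/(V − nb) = (3.43)(8.314)(652.9)/(4.22 − 3.43×0.0433) = 18619/4.0715 = 4573.0 kPa
a n²/V² = (365)(3.43)²/(4.22)² = 241.13 kPa
P = 4573.0 − 241.13 = 4332 kPa

P ≈ 4332 kPa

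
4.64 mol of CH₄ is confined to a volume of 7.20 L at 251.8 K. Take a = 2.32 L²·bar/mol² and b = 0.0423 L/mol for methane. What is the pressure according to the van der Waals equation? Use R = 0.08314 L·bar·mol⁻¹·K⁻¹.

P = nRT/(V − nb) − a n²/V²
nRT/(V − nb) = (4.64)(0.08314)(251.8)/(7.20 − 4.64×0.0423) = 97.137/7.0037 = 13.869 bar
a n²/V² = (2.32)(4.64)²/(7.20)² = 0.96352 bar
P = 13.869 − 0.96352 = 12.91 bar

P ≈ 12.91 bar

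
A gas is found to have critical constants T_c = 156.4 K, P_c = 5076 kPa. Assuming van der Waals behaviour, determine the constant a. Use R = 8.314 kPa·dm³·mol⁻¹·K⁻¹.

a ≈ 140.5 kPa·dm⁶/mol²

From T_c = 8a/(27Rb) and P_c = a/(27b²): a = 27 R² T_c²/(64 P_c).
a = 27×(8.314)²×(156.4)²/(64×5076) = 45651737/324864 = 140.5 kPa·dm⁶/mol²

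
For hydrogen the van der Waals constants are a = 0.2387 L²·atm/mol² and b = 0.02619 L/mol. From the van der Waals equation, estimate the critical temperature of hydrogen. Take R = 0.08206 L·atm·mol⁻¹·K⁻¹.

For a van der Waals gas, T_c = 8a/(27Rb).
T_c = 8×0.2387/(27×0.08206×0.02619) = 1.9096/0.058027 = 32.91 K

T_c ≈ 32.91 K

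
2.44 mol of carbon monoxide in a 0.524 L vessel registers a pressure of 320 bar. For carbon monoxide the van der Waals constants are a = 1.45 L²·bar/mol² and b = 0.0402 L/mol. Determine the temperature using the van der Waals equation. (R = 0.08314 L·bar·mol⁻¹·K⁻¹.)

T = (P + a n²/V²)(V − nb)/(nR)
P + a n²/V² = 320 + (1.45)(2.44)²/(0.524)² = 351.44 bar
V − nb = 0.524 − (2.44)(0.0402) = 0.42591 L
T = (351.44)(0.42591)/((2.44)(0.08314)) = 737.9 K

T ≈ 737.9 K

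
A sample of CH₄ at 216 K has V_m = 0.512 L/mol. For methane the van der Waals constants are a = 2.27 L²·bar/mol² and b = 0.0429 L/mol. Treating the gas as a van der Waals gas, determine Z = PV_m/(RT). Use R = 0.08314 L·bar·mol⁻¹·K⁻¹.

Z ≈ 0.8446

P = RT/(V_m − b) − a/V_m² = (0.08314)(216)/(0.512 − 0.0429) − 2.27/(0.512)²
  = 17.958/0.46910 − 8.6594 = 38.282 − 8.6594 = 29.623 bar
Z = PV_m/(RT) = (29.623)(0.512)/((0.08314)(216)) = 15.167/17.958 = 0.8446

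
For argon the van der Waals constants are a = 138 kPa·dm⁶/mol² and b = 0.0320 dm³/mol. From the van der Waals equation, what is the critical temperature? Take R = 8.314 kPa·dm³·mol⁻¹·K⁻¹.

For a van der Waals gas, T_c = 8a/(27Rb).
T_c = 8×138/(27×8.314×0.0320) = 1104.0/7.1833 = 153.7 K

T_c ≈ 153.7 K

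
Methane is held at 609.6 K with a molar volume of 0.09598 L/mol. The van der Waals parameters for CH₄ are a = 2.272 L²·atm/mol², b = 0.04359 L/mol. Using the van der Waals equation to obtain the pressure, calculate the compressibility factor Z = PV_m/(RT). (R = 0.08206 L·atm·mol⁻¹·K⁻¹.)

Z ≈ 1.359

P = RT/(V_m − b) − a/V_m² = (0.08206)(609.6)/(0.09598 − 0.04359) − 2.272/(0.09598)²
  = 50.024/0.052390 − 246.63 = 954.84 − 246.63 = 708.21 atm
Z = PV_m/(RT) = (708.21)(0.09598)/((0.08206)(609.6)) = 67.974/50.024 = 1.359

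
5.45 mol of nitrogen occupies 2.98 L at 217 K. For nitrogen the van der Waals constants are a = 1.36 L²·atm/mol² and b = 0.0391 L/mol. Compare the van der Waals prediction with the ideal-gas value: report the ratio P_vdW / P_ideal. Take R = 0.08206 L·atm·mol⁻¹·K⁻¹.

Ideal: P_ideal = nRT/V = (5.45)(0.08206)(217)/2.98 = 32.5665 atm
vdW: P = nRT/(V − nb) − a n²/V² = 97.0483/2.76691 − 40.3954/8.88040 = 35.0746 − 4.54883 = 30.5258 atm
Ratio = 30.5258/32.5665 = 0.9373

P_vdW / P_ideal ≈ 0.9373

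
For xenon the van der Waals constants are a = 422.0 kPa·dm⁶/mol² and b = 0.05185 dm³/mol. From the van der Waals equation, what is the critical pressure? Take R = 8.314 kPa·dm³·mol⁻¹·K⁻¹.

For a van der Waals gas, P_c = a/(27b²).
P_c = 422.0/(27×(0.05185)²) = 422.0/0.072587 = 5814 kPa

P_c ≈ 5814 kPa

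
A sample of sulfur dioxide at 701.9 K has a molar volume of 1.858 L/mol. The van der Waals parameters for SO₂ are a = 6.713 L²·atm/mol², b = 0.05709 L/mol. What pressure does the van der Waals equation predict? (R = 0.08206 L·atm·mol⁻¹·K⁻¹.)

P = RT/(V_m − b) − a/V_m²
RT/(V_m − b) = (0.08206)(701.9)/(1.858 − 0.05709) = 57.598/1.8009 = 31.983 atm
a/V_m² = 6.713/(1.858)² = 1.9446 atm
P = 31.983 − 1.9446 = 30.04 atm

P ≈ 30.04 atm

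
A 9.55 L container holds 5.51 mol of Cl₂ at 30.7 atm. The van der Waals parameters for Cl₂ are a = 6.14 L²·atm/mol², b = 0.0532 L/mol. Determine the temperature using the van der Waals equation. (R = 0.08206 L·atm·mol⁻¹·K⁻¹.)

T ≈ 670.4 K

T = (P + a n²/V²)(V − nb)/(nR)
P + a n²/V² = 30.7 + (6.14)(5.51)²/(9.55)² = 32.744 atm
V − nb = 9.55 − (5.51)(0.0532) = 9.2569 L
T = (32.744)(9.2569)/((5.51)(0.08206)) = 670.4 K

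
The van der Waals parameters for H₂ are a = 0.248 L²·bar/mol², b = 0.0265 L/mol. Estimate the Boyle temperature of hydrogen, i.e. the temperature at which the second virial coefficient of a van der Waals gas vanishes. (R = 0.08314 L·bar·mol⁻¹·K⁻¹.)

For a van der Waals gas the second virial coefficient B₂ = b − a/(RT) vanishes at T_B = a/(Rb).
T_B = 0.248/(0.08314×0.0265) = 0.248/0.0022032 = 112.6 K

T_B ≈ 112.6 K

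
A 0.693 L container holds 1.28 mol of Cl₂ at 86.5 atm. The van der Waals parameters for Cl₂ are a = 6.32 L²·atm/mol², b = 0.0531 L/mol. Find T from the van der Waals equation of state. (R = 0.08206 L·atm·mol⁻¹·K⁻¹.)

T = (P + a n²/V²)(V − nb)/(nR)
P + a n²/V² = 86.5 + (6.32)(1.28)²/(0.693)² = 108.06 atm
V − nb = 0.693 − (1.28)(0.0531) = 0.62503 L
T = (108.06)(0.62503)/((1.28)(0.08206)) = 643.0 K

T ≈ 643.0 K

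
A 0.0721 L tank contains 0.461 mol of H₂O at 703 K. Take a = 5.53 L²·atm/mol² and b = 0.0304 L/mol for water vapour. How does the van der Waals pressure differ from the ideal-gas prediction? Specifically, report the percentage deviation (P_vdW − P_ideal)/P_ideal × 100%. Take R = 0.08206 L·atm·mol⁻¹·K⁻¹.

Ideal: P_ideal = nRT/V = (0.461)(0.08206)(703)/0.0721 = 368.852 atm
vdW: P = nRT/(V − nb) − a n²/V² = 26.5943/0.0580856 − 1.17524/0.00519841 = 457.847 − 226.077 = 231.770 atm
% deviation = (231.770 − 368.852)/368.852 × 100% = -37.16%

-37.16 %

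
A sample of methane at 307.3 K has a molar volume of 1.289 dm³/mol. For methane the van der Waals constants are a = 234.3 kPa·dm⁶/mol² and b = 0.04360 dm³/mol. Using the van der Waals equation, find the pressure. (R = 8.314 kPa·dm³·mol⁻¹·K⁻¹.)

P ≈ 1910 kPa

P = RT/(V_m − b) − a/V_m²
RT/(V_m − b) = (8.314)(307.3)/(1.289 − 0.04360) = 2554.9/1.2454 = 2051.5 kPa
a/V_m² = 234.3/(1.289)² = 141.02 kPa
P = 2051.5 − 141.02 = 1910 kPa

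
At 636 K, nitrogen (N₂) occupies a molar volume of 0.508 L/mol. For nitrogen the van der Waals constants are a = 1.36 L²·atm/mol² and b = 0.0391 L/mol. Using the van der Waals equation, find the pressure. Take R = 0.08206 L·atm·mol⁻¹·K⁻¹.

P ≈ 106.0 atm

P = RT/(V_m − b) − a/V_m²
RT/(V_m − b) = (0.08206)(636)/(0.508 − 0.0391) = 52.190/0.46890 = 111.30 atm
a/V_m² = 1.36/(0.508)² = 5.2700 atm
P = 111.30 − 5.2700 = 106.0 atm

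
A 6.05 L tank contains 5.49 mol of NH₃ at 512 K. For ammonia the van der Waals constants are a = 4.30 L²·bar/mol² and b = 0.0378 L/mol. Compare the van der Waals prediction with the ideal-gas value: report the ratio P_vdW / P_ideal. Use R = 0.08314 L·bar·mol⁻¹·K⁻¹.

Ideal: P_ideal = nRT/V = (5.49)(0.08314)(512)/6.05 = 38.6275 bar
vdW: P = nRT/(V − nb) − a n²/V² = 233.697/5.84248 − 129.602/36.6025 = 39.9996 − 3.54080 = 36.4588 bar
Ratio = 36.4588/38.6275 = 0.9439

P_vdW / P_ideal ≈ 0.9439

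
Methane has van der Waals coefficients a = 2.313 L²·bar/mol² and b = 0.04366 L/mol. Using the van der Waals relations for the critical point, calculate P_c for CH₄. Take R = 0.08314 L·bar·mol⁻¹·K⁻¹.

P_c ≈ 44.94 bar

For a van der Waals gas, P_c = a/(27b²).
P_c = 2.313/(27×(0.04366)²) = 2.313/0.051467 = 44.94 bar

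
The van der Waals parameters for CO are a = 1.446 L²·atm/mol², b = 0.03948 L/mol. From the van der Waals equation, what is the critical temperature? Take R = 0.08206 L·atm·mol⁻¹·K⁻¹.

T_c ≈ 132.2 K

For a van der Waals gas, T_c = 8a/(27Rb).
T_c = 8×1.446/(27×0.08206×0.03948) = 11.568/0.087473 = 132.2 K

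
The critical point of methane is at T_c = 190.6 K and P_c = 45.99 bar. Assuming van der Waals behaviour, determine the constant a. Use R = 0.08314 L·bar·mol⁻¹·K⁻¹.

a ≈ 2.303 L²·bar/mol²

From T_c = 8a/(27Rb) and P_c = a/(27b²): a = 27 R² T_c²/(64 P_c).
a = 27×(0.08314)²×(190.6)²/(64×45.99) = 6780.0/2943.4 = 2.303 L²·bar/mol²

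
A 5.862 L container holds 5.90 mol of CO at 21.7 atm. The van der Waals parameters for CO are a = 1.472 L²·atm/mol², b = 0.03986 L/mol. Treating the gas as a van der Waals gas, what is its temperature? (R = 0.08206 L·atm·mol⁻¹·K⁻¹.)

T = (P + a n²/V²)(V − nb)/(nR)
P + a n²/V² = 21.7 + (1.472)(5.90)²/(5.862)² = 23.191 atm
V − nb = 5.862 − (5.90)(0.03986) = 5.6268 L
T = (23.191)(5.6268)/((5.90)(0.08206)) = 269.5 K

T ≈ 269.5 K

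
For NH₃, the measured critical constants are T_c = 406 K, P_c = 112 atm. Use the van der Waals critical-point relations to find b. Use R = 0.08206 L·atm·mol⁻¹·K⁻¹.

b ≈ 0.03718 L/mol

From T_c = 8a/(27Rb) and P_c = a/(27b²): b = R T_c/(8 P_c).
b = (0.08206)(406)/(8×112) = 33.316/896.00 = 0.03718 L/mol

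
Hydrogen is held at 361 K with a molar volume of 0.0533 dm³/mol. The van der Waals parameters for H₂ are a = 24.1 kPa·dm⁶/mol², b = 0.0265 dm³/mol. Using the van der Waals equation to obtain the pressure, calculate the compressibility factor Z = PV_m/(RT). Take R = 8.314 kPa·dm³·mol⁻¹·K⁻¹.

P = RT/(V_m − b) − a/V_m² = (8.314)(361)/(0.0533 − 0.0265) − 24.1/(0.0533)²
  = 3001.4/0.026800 − 8483.3 = 111993 − 8483.3 = 103510 kPa
Z = PV_m/(RT) = (103510)(0.0533)/((8.314)(361)) = 5517.1/3001.4 = 1.838

Z ≈ 1.838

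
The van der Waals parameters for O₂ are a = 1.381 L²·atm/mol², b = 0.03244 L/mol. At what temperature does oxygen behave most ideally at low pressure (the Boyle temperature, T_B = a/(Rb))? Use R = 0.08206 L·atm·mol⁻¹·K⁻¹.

For a van der Waals gas the second virial coefficient B₂ = b − a/(RT) vanishes at T_B = a/(Rb).
T_B = 1.381/(0.08206×0.03244) = 1.381/0.0026620 = 518.8 K

T_B ≈ 518.8 K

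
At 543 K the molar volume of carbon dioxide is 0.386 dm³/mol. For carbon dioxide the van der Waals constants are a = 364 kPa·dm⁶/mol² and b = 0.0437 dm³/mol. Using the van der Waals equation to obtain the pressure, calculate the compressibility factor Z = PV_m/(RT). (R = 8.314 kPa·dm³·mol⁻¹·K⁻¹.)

P = RT/(V_m − b) − a/V_m² = (8.314)(543)/(0.386 − 0.0437) − 364/(0.386)²
  = 4514.5/0.34230 − 2443.0 = 13189 − 2443.0 = 10746 kPa
Z = PV_m/(RT) = (10746)(0.386)/((8.314)(543)) = 4148.0/4514.5 = 0.9188

Z ≈ 0.9188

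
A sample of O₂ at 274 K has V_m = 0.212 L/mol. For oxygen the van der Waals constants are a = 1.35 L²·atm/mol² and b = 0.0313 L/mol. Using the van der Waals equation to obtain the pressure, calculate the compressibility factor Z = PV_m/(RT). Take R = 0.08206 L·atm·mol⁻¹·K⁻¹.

Z ≈ 0.8900

P = RT/(V_m − b) − a/V_m² = (0.08206)(274)/(0.212 − 0.0313) − 1.35/(0.212)²
  = 22.484/0.18070 − 30.037 = 124.43 − 30.037 = 94.39 atm
Z = PV_m/(RT) = (94.39)(0.212)/((0.08206)(274)) = 20.011/22.484 = 0.8900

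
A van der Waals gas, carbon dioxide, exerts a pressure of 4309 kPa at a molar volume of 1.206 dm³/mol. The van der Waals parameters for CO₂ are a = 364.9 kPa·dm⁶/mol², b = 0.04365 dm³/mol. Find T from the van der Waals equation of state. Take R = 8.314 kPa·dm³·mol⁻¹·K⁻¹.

T = (P + a/V_m²)(V_m − b)/R
P + a/V_m² = 4309 + 364.9/(1.206)² = 4559.9 kPa
V_m − b = 1.206 − 0.04365 = 1.1624 dm³/mol
T = (4559.9)(1.1624)/8.314 = 637.5 K

T ≈ 637.5 K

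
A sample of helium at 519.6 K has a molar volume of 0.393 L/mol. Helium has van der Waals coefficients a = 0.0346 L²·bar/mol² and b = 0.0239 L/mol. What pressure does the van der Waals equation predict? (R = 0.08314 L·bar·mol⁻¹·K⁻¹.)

P = RT/(V_m − b) − a/V_m²
RT/(V_m − b) = (0.08314)(519.6)/(0.393 − 0.0239) = 43.200/0.36910 = 117.04 bar
a/V_m² = 0.0346/(0.393)² = 0.22402 bar
P = 117.04 − 0.22402 = 116.8 bar

P ≈ 116.8 bar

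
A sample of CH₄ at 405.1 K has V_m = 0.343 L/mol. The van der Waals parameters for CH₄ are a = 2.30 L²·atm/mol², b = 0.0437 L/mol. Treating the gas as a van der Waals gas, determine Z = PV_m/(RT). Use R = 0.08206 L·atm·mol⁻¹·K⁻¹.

Z ≈ 0.9443

P = RT/(V_m − b) − a/V_m² = (0.08206)(405.1)/(0.343 − 0.0437) − 2.30/(0.343)²
  = 33.243/0.29930 − 19.550 = 111.07 − 19.550 = 91.52 atm
Z = PV_m/(RT) = (91.52)(0.343)/((0.08206)(405.1)) = 31.391/33.243 = 0.9443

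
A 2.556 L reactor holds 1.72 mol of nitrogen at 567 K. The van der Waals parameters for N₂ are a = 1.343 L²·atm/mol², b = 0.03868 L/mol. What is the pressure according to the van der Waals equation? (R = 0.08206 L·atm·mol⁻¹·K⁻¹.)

P = nRT/(V − nb) − a n²/V²
nRT/(V − nb) = (1.72)(0.08206)(567)/(2.556 − 1.72×0.03868) = 80.028/2.4895 = 32.146 atm
a n²/V² = (1.343)(1.72)²/(2.556)² = 0.60815 atm
P = 32.146 − 0.60815 = 31.54 atm

P ≈ 31.54 atm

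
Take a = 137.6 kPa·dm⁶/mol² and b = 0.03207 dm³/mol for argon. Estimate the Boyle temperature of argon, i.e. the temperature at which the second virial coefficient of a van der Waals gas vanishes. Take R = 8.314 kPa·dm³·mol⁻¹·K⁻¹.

For a van der Waals gas the second virial coefficient B₂ = b − a/(RT) vanishes at T_B = a/(Rb).
T_B = 137.6/(8.314×0.03207) = 137.6/0.26663 = 516.1 K

T_B ≈ 516.1 K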